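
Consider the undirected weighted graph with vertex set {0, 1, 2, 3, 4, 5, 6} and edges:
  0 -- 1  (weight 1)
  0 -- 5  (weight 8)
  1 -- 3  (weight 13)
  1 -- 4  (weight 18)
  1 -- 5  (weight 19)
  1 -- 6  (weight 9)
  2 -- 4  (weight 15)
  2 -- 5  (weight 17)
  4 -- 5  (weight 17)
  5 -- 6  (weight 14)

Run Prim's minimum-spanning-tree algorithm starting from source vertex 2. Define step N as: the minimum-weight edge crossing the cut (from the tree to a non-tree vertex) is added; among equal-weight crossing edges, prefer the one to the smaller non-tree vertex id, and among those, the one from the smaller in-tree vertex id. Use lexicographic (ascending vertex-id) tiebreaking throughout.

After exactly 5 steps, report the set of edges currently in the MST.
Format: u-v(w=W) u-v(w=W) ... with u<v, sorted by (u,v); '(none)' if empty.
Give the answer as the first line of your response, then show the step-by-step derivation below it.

0-1(w=1) 0-5(w=8) 1-6(w=9) 2-4(w=15) 2-5(w=17)

step 1: add edge 2-4 (w=15); MST = {2-4(w=15)}
step 2: add edge 2-5 (w=17); MST = {2-4(w=15) 2-5(w=17)}
step 3: add edge 0-5 (w=8); MST = {0-5(w=8) 2-4(w=15) 2-5(w=17)}
step 4: add edge 0-1 (w=1); MST = {0-1(w=1) 0-5(w=8) 2-4(w=15) 2-5(w=17)}
step 5: add edge 1-6 (w=9); MST = {0-1(w=1) 0-5(w=8) 1-6(w=9) 2-4(w=15) 2-5(w=17)}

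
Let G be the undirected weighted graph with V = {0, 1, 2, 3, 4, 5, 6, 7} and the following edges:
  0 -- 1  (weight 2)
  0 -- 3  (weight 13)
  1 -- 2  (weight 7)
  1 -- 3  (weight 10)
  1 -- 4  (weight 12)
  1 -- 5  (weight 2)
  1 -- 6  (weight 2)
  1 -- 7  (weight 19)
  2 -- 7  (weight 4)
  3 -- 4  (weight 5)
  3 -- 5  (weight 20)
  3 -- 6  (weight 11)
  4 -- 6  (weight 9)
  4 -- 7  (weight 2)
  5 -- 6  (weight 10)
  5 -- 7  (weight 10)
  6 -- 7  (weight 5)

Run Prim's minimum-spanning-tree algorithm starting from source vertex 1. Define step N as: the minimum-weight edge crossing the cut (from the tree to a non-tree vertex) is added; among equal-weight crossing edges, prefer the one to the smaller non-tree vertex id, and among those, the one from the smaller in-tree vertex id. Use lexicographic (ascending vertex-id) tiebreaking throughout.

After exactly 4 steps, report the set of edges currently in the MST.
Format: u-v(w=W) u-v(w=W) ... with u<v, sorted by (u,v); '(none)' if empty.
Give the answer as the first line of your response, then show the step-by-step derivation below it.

0-1(w=2) 1-5(w=2) 1-6(w=2) 6-7(w=5)

step 1: add edge 0-1 (w=2); MST = {0-1(w=2)}
step 2: add edge 1-5 (w=2); MST = {0-1(w=2) 1-5(w=2)}
step 3: add edge 1-6 (w=2); MST = {0-1(w=2) 1-5(w=2) 1-6(w=2)}
step 4: add edge 6-7 (w=5); MST = {0-1(w=2) 1-5(w=2) 1-6(w=2) 6-7(w=5)}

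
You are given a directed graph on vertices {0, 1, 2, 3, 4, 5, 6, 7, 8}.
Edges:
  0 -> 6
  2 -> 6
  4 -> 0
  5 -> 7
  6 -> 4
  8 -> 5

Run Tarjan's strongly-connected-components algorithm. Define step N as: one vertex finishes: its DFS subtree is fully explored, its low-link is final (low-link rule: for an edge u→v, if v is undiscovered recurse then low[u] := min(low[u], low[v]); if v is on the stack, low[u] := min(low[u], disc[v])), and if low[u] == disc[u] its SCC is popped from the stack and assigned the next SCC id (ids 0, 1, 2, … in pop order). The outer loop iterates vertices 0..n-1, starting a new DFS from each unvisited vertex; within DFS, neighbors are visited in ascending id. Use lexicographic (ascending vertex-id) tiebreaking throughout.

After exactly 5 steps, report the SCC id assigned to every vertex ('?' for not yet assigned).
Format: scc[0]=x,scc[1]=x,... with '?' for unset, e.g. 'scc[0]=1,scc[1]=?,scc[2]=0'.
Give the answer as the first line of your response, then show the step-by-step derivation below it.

scc[0]=0,scc[1]=1,scc[2]=2,scc[3]=?,scc[4]=0,scc[5]=?,scc[6]=0,scc[7]=?,scc[8]=?

step 1: low=(low[0]=0,low[1]=?,low[2]=?,low[3]=?,low[4]=0,low[5]=?,low[6]=1,low[7]=?,low[8]=?); scc=(scc[0]=?,scc[1]=?,scc[2]=?,scc[3]=?,scc[4]=?,scc[5]=?,scc[6]=?,scc[7]=?,scc[8]=?)
step 2: low=(low[0]=0,low[1]=?,low[2]=?,low[3]=?,low[4]=0,low[5]=?,low[6]=0,low[7]=?,low[8]=?); scc=(scc[0]=?,scc[1]=?,scc[2]=?,scc[3]=?,scc[4]=?,scc[5]=?,scc[6]=?,scc[7]=?,scc[8]=?)
step 3: low=(low[0]=0,low[1]=?,low[2]=?,low[3]=?,low[4]=0,low[5]=?,low[6]=0,low[7]=?,low[8]=?); scc=(scc[0]=0,scc[1]=?,scc[2]=?,scc[3]=?,scc[4]=0,scc[5]=?,scc[6]=0,scc[7]=?,scc[8]=?)
step 4: low=(low[0]=0,low[1]=3,low[2]=?,low[3]=?,low[4]=0,low[5]=?,low[6]=0,low[7]=?,low[8]=?); scc=(scc[0]=0,scc[1]=1,scc[2]=?,scc[3]=?,scc[4]=0,scc[5]=?,scc[6]=0,scc[7]=?,scc[8]=?)
step 5: low=(low[0]=0,low[1]=3,low[2]=4,low[3]=?,low[4]=0,low[5]=?,low[6]=0,low[7]=?,low[8]=?); scc=(scc[0]=0,scc[1]=1,scc[2]=2,scc[3]=?,scc[4]=0,scc[5]=?,scc[6]=0,scc[7]=?,scc[8]=?)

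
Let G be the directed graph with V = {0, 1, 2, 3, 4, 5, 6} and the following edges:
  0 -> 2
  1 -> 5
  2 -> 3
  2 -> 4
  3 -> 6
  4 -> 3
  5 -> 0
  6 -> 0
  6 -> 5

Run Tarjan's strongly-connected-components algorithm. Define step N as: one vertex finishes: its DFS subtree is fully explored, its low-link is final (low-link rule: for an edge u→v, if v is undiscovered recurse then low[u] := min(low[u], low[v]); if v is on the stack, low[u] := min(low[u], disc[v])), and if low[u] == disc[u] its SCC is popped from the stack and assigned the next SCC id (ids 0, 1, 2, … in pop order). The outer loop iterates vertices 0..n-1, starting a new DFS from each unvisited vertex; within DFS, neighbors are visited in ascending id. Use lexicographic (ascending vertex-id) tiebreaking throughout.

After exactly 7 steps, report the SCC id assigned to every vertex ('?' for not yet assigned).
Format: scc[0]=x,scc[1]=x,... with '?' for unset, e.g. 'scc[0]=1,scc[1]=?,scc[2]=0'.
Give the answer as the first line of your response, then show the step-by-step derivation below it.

scc[0]=0,scc[1]=1,scc[2]=0,scc[3]=0,scc[4]=0,scc[5]=0,scc[6]=0

step 1: low=(low[0]=0,low[1]=?,low[2]=1,low[3]=2,low[4]=?,low[5]=0,low[6]=0); scc=(scc[0]=?,scc[1]=?,scc[2]=?,scc[3]=?,scc[4]=?,scc[5]=?,scc[6]=?)
step 2: low=(low[0]=0,low[1]=?,low[2]=1,low[3]=2,low[4]=?,low[5]=0,low[6]=0); scc=(scc[0]=?,scc[1]=?,scc[2]=?,scc[3]=?,scc[4]=?,scc[5]=?,scc[6]=?)
step 3: low=(low[0]=0,low[1]=?,low[2]=1,low[3]=0,low[4]=?,low[5]=0,low[6]=0); scc=(scc[0]=?,scc[1]=?,scc[2]=?,scc[3]=?,scc[4]=?,scc[5]=?,scc[6]=?)
step 4: low=(low[0]=0,low[1]=?,low[2]=0,low[3]=0,low[4]=2,low[5]=0,low[6]=0); scc=(scc[0]=?,scc[1]=?,scc[2]=?,scc[3]=?,scc[4]=?,scc[5]=?,scc[6]=?)
step 5: low=(low[0]=0,low[1]=?,low[2]=0,low[3]=0,low[4]=2,low[5]=0,low[6]=0); scc=(scc[0]=?,scc[1]=?,scc[2]=?,scc[3]=?,scc[4]=?,scc[5]=?,scc[6]=?)
step 6: low=(low[0]=0,low[1]=?,low[2]=0,low[3]=0,low[4]=2,low[5]=0,low[6]=0); scc=(scc[0]=0,scc[1]=?,scc[2]=0,scc[3]=0,scc[4]=0,scc[5]=0,scc[6]=0)
step 7: low=(low[0]=0,low[1]=6,low[2]=0,low[3]=0,low[4]=2,low[5]=0,low[6]=0); scc=(scc[0]=0,scc[1]=1,scc[2]=0,scc[3]=0,scc[4]=0,scc[5]=0,scc[6]=0)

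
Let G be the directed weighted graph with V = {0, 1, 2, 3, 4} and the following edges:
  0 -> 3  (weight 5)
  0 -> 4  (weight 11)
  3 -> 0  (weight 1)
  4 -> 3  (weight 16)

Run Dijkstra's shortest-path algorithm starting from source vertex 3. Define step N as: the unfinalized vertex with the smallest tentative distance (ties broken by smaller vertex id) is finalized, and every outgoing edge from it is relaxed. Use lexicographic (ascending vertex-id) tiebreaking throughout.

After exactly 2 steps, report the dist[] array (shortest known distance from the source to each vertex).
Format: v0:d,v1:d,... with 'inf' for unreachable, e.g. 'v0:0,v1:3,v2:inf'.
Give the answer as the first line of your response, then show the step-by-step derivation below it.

v0:1,v1:inf,v2:inf,v3:0,v4:12

step 1: dist = v0:1,v1:inf,v2:inf,v3:0,v4:inf
step 2: dist = v0:1,v1:inf,v2:inf,v3:0,v4:12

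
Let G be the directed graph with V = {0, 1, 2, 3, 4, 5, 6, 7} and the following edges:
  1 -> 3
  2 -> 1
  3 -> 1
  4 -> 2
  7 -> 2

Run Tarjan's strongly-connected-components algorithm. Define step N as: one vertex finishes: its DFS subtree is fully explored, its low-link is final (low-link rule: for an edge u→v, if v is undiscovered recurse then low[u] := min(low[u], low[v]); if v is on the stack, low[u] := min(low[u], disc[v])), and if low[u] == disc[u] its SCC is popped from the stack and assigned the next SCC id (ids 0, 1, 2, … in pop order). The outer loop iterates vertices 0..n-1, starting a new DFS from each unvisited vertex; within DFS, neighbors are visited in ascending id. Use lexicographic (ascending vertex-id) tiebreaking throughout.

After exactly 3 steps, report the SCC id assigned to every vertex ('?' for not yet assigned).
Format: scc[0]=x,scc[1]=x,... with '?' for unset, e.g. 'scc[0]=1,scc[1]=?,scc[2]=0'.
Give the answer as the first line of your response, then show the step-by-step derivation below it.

scc[0]=0,scc[1]=1,scc[2]=?,scc[3]=1,scc[4]=?,scc[5]=?,scc[6]=?,scc[7]=?

step 1: low=(low[0]=0,low[1]=?,low[2]=?,low[3]=?,low[4]=?,low[5]=?,low[6]=?,low[7]=?); scc=(scc[0]=0,scc[1]=?,scc[2]=?,scc[3]=?,scc[4]=?,scc[5]=?,scc[6]=?,scc[7]=?)
step 2: low=(low[0]=0,low[1]=1,low[2]=?,low[3]=1,low[4]=?,low[5]=?,low[6]=?,low[7]=?); scc=(scc[0]=0,scc[1]=?,scc[2]=?,scc[3]=?,scc[4]=?,scc[5]=?,scc[6]=?,scc[7]=?)
step 3: low=(low[0]=0,low[1]=1,low[2]=?,low[3]=1,low[4]=?,low[5]=?,low[6]=?,low[7]=?); scc=(scc[0]=0,scc[1]=1,scc[2]=?,scc[3]=1,scc[4]=?,scc[5]=?,scc[6]=?,scc[7]=?)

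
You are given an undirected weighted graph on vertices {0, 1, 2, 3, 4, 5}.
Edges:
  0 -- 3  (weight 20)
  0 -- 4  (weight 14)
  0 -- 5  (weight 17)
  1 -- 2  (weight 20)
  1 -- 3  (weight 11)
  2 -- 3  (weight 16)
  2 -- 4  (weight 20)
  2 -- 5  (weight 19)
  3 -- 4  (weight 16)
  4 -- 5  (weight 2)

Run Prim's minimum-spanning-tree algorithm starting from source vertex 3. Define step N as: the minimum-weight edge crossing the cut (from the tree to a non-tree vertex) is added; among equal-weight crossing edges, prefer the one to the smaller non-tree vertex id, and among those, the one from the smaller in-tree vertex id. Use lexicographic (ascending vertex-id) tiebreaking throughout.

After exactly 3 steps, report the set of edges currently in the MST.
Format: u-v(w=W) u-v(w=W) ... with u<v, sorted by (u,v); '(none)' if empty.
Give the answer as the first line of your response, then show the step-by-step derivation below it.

1-3(w=11) 2-3(w=16) 3-4(w=16)

step 1: add edge 1-3 (w=11); MST = {1-3(w=11)}
step 2: add edge 2-3 (w=16); MST = {1-3(w=11) 2-3(w=16)}
step 3: add edge 3-4 (w=16); MST = {1-3(w=11) 2-3(w=16) 3-4(w=16)}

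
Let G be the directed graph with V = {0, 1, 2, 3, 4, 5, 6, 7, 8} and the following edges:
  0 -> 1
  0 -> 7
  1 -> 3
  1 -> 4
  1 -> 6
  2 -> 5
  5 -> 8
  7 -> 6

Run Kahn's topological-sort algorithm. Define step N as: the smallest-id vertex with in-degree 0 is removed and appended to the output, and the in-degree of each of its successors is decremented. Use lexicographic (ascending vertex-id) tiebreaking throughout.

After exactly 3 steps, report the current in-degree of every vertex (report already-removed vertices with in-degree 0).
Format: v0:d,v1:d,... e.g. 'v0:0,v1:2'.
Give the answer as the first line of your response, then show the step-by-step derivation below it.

v0:0,v1:0,v2:0,v3:0,v4:0,v5:0,v6:1,v7:0,v8:1

step 1: output 0; order=[0]; indeg=(0,0,0,1,1,1,2,0,1)
step 2: output 1; order=[0,1]; indeg=(0,0,0,0,0,1,1,0,1)
step 3: output 2; order=[0,1,2]; indeg=(0,0,0,0,0,0,1,0,1)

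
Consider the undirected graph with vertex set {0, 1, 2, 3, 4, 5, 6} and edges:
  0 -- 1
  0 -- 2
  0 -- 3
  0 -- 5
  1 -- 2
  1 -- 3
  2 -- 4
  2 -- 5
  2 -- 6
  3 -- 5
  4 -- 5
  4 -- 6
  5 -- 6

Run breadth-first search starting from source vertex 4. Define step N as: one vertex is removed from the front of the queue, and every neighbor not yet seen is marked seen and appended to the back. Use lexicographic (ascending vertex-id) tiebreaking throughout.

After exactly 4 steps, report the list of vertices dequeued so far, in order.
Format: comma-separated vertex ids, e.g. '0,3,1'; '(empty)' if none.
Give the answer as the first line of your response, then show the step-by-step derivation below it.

4,2,5,6

step 1: dequeue 4; queue=[2,5,6]; order=4
step 2: dequeue 2; queue=[5,6,0,1]; order=4,2
step 3: dequeue 5; queue=[6,0,1,3]; order=4,2,5
step 4: dequeue 6; queue=[0,1,3]; order=4,2,5,6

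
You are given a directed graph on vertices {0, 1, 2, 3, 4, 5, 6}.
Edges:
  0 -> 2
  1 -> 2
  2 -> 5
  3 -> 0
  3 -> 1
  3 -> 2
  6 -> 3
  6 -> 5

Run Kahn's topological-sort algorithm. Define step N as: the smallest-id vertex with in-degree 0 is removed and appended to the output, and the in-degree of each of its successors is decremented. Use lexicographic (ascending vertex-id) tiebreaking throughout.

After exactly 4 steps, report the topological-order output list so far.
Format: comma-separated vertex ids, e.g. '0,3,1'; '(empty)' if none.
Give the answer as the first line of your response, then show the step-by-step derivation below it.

4,6,3,0

step 1: output 4; order=[4]; indeg=(1,1,3,1,0,2,0)
step 2: output 6; order=[4,6]; indeg=(1,1,3,0,0,1,0)
step 3: output 3; order=[4,6,3]; indeg=(0,0,2,0,0,1,0)
step 4: output 0; order=[4,6,3,0]; indeg=(0,0,1,0,0,1,0)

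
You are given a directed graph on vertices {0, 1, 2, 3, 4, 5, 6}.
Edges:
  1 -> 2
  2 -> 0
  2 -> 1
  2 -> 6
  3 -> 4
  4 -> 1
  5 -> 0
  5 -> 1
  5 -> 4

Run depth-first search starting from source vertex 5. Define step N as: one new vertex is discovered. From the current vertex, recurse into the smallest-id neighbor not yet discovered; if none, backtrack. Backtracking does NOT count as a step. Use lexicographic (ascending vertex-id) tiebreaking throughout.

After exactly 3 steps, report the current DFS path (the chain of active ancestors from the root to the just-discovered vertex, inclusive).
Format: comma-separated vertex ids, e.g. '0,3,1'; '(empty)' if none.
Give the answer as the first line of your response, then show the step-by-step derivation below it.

5,1

step 1: discover 5; path=5; order=5
step 2: discover 0; path=5>0; order=5,0
step 3: discover 1; path=5>1; order=5,0,1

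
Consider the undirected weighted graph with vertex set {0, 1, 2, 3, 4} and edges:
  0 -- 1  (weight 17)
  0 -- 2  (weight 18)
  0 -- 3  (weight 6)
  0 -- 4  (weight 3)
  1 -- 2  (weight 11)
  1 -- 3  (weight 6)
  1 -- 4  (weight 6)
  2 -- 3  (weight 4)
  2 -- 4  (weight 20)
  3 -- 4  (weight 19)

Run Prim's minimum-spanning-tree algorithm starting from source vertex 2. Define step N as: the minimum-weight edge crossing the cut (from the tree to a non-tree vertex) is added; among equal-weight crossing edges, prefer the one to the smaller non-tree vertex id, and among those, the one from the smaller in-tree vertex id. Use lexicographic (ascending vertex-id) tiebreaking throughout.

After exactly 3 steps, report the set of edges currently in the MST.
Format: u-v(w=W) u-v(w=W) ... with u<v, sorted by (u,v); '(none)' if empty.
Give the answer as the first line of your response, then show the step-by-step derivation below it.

0-3(w=6) 0-4(w=3) 2-3(w=4)

step 1: add edge 2-3 (w=4); MST = {2-3(w=4)}
step 2: add edge 0-3 (w=6); MST = {0-3(w=6) 2-3(w=4)}
step 3: add edge 0-4 (w=3); MST = {0-3(w=6) 0-4(w=3) 2-3(w=4)}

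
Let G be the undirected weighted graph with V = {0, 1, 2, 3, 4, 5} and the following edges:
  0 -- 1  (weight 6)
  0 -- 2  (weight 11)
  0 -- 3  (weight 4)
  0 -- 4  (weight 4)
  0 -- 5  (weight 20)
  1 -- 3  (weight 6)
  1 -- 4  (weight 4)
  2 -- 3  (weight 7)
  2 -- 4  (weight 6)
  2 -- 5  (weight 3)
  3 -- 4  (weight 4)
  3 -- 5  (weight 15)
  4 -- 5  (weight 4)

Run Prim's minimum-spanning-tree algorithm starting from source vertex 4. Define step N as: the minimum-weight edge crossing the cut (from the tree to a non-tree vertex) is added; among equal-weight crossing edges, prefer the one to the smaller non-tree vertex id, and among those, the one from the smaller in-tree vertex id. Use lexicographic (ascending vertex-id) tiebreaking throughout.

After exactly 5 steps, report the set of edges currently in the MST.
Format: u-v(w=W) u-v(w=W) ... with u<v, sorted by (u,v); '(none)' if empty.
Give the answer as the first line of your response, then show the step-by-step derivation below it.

0-3(w=4) 0-4(w=4) 1-4(w=4) 2-5(w=3) 4-5(w=4)

step 1: add edge 0-4 (w=4); MST = {0-4(w=4)}
step 2: add edge 1-4 (w=4); MST = {0-4(w=4) 1-4(w=4)}
step 3: add edge 0-3 (w=4); MST = {0-3(w=4) 0-4(w=4) 1-4(w=4)}
step 4: add edge 4-5 (w=4); MST = {0-3(w=4) 0-4(w=4) 1-4(w=4) 4-5(w=4)}
step 5: add edge 2-5 (w=3); MST = {0-3(w=4) 0-4(w=4) 1-4(w=4) 2-5(w=3) 4-5(w=4)}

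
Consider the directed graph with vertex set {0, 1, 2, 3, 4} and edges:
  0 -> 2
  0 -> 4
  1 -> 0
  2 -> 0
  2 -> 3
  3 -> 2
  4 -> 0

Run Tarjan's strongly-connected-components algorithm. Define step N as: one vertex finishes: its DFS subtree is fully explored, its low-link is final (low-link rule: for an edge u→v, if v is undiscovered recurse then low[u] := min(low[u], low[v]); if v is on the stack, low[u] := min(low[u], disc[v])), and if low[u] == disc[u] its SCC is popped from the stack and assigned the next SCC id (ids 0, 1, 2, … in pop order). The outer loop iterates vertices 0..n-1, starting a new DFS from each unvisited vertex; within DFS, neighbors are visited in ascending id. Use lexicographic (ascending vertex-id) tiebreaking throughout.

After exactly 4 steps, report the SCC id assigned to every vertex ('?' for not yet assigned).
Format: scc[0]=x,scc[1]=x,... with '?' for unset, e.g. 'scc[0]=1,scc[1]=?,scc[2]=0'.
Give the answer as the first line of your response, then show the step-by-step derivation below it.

scc[0]=0,scc[1]=?,scc[2]=0,scc[3]=0,scc[4]=0

step 1: low=(low[0]=0,low[1]=?,low[2]=0,low[3]=1,low[4]=?); scc=(scc[0]=?,scc[1]=?,scc[2]=?,scc[3]=?,scc[4]=?)
step 2: low=(low[0]=0,low[1]=?,low[2]=0,low[3]=1,low[4]=?); scc=(scc[0]=?,scc[1]=?,scc[2]=?,scc[3]=?,scc[4]=?)
step 3: low=(low[0]=0,low[1]=?,low[2]=0,low[3]=1,low[4]=0); scc=(scc[0]=?,scc[1]=?,scc[2]=?,scc[3]=?,scc[4]=?)
step 4: low=(low[0]=0,low[1]=?,low[2]=0,low[3]=1,low[4]=0); scc=(scc[0]=0,scc[1]=?,scc[2]=0,scc[3]=0,scc[4]=0)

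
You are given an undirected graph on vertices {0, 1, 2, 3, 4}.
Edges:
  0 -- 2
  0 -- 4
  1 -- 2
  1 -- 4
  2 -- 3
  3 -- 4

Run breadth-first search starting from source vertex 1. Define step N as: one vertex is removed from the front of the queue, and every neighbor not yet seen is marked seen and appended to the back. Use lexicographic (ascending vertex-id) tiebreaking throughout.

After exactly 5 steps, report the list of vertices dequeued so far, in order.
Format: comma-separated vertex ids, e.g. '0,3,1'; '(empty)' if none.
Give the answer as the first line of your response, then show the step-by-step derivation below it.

1,2,4,0,3

step 1: dequeue 1; queue=[2,4]; order=1
step 2: dequeue 2; queue=[4,0,3]; order=1,2
step 3: dequeue 4; queue=[0,3]; order=1,2,4
step 4: dequeue 0; queue=[3]; order=1,2,4,0
step 5: dequeue 3; queue=[(empty)]; order=1,2,4,0,3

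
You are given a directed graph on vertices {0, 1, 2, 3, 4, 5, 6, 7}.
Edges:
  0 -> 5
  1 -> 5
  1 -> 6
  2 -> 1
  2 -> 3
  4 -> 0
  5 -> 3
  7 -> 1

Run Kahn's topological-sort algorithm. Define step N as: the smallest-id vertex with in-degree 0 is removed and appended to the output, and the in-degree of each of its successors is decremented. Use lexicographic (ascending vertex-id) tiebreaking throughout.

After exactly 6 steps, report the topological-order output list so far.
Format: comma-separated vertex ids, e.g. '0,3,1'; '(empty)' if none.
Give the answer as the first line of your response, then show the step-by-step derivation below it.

2,4,0,7,1,5

step 1: output 2; order=[2]; indeg=(1,1,0,1,0,2,1,0)
step 2: output 4; order=[2,4]; indeg=(0,1,0,1,0,2,1,0)
step 3: output 0; order=[2,4,0]; indeg=(0,1,0,1,0,1,1,0)
step 4: output 7; order=[2,4,0,7]; indeg=(0,0,0,1,0,1,1,0)
step 5: output 1; order=[2,4,0,7,1]; indeg=(0,0,0,1,0,0,0,0)
step 6: output 5; order=[2,4,0,7,1,5]; indeg=(0,0,0,0,0,0,0,0)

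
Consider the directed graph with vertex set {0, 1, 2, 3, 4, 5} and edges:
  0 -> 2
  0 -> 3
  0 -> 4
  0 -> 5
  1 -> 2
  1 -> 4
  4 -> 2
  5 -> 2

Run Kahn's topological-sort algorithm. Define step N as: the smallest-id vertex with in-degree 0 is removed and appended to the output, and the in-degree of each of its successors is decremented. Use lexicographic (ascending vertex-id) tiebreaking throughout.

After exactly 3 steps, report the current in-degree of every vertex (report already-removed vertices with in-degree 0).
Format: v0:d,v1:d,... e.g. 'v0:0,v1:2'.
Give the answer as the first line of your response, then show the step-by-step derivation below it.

v0:0,v1:0,v2:2,v3:0,v4:0,v5:0

step 1: output 0; order=[0]; indeg=(0,0,3,0,1,0)
step 2: output 1; order=[0,1]; indeg=(0,0,2,0,0,0)
step 3: output 3; order=[0,1,3]; indeg=(0,0,2,0,0,0)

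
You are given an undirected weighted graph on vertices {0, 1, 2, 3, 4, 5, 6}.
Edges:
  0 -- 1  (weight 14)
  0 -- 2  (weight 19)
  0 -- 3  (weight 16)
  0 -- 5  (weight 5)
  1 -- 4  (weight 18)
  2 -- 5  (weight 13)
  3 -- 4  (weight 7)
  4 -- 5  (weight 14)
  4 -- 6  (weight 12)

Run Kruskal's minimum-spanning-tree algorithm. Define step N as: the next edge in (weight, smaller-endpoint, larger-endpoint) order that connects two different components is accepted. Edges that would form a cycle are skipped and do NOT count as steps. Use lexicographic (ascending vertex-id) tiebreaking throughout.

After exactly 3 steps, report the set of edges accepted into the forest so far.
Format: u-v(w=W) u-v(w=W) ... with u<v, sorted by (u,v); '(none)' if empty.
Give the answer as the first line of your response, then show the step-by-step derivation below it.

0-5(w=5) 3-4(w=7) 4-6(w=12)

step 1: add edge 0-5 (w=5); MST = {0-5(w=5)}
step 2: add edge 3-4 (w=7); MST = {0-5(w=5) 3-4(w=7)}
step 3: add edge 4-6 (w=12); MST = {0-5(w=5) 3-4(w=7) 4-6(w=12)}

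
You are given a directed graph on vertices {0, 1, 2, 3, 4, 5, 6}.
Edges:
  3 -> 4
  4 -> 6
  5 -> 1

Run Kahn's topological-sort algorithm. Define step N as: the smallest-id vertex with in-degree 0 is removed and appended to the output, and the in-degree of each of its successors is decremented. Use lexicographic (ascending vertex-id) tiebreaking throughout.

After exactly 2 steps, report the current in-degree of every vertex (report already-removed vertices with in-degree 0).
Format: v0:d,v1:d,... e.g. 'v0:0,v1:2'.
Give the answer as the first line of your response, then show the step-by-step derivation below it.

v0:0,v1:1,v2:0,v3:0,v4:1,v5:0,v6:1

step 1: output 0; order=[0]; indeg=(0,1,0,0,1,0,1)
step 2: output 2; order=[0,2]; indeg=(0,1,0,0,1,0,1)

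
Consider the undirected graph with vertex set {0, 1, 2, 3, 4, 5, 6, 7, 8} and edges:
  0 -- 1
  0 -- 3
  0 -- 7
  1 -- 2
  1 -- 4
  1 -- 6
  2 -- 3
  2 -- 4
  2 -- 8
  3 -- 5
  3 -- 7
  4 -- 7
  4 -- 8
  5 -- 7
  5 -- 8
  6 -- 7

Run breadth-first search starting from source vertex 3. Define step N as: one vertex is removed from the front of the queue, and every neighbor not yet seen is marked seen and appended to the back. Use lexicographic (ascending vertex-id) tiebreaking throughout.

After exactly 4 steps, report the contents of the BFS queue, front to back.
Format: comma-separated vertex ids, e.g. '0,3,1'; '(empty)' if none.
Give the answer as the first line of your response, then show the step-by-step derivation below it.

7,1,4,8

step 1: dequeue 3; queue=[0,2,5,7]; order=3
step 2: dequeue 0; queue=[2,5,7,1]; order=3,0
step 3: dequeue 2; queue=[5,7,1,4,8]; order=3,0,2
step 4: dequeue 5; queue=[7,1,4,8]; order=3,0,2,5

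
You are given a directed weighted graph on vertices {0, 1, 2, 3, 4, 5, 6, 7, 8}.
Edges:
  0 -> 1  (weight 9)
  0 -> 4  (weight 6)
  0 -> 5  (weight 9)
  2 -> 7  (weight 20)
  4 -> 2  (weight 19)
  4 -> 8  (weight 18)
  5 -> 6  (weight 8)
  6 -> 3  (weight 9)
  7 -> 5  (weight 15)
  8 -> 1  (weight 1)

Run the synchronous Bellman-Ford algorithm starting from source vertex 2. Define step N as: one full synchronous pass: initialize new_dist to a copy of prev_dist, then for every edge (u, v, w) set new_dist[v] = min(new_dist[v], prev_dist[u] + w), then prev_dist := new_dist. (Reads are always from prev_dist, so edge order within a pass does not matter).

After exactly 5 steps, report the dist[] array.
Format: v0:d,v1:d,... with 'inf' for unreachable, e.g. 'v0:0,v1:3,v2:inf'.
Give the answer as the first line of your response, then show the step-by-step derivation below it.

v0:inf,v1:inf,v2:0,v3:52,v4:inf,v5:35,v6:43,v7:20,v8:inf

step 1: dist = v0:inf,v1:inf,v2:0,v3:inf,v4:inf,v5:inf,v6:inf,v7:20,v8:inf
step 2: dist = v0:inf,v1:inf,v2:0,v3:inf,v4:inf,v5:35,v6:inf,v7:20,v8:inf
step 3: dist = v0:inf,v1:inf,v2:0,v3:inf,v4:inf,v5:35,v6:43,v7:20,v8:inf
step 4: dist = v0:inf,v1:inf,v2:0,v3:52,v4:inf,v5:35,v6:43,v7:20,v8:inf
step 5: dist = v0:inf,v1:inf,v2:0,v3:52,v4:inf,v5:35,v6:43,v7:20,v8:inf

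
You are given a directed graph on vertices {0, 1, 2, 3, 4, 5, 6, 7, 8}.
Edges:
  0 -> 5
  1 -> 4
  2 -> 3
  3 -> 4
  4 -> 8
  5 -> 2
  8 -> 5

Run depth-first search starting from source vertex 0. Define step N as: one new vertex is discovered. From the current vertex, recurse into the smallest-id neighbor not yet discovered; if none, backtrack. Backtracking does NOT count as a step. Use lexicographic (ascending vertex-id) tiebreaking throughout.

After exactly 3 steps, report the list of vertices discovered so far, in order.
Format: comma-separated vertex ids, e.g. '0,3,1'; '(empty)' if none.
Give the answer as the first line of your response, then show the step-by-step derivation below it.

0,5,2

step 1: discover 0; path=0; order=0
step 2: discover 5; path=0>5; order=0,5
step 3: discover 2; path=0>5>2; order=0,5,2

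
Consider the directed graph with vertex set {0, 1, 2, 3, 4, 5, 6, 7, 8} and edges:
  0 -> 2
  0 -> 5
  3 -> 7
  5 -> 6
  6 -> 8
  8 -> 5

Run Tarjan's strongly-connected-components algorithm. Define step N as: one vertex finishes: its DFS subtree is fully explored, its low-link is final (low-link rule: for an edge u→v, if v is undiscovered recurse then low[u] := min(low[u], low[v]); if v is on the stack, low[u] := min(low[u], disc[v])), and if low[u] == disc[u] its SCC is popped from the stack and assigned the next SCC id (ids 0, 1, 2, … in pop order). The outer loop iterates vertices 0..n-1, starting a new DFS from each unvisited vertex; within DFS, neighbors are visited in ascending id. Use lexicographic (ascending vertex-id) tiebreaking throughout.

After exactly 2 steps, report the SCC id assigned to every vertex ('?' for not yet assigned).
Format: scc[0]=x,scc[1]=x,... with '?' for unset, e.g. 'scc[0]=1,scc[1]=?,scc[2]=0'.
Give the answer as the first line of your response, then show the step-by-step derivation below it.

scc[0]=?,scc[1]=?,scc[2]=0,scc[3]=?,scc[4]=?,scc[5]=?,scc[6]=?,scc[7]=?,scc[8]=?

step 1: low=(low[0]=0,low[1]=?,low[2]=1,low[3]=?,low[4]=?,low[5]=?,low[6]=?,low[7]=?,low[8]=?); scc=(scc[0]=?,scc[1]=?,scc[2]=0,scc[3]=?,scc[4]=?,scc[5]=?,scc[6]=?,scc[7]=?,scc[8]=?)
step 2: low=(low[0]=0,low[1]=?,low[2]=1,low[3]=?,low[4]=?,low[5]=2,low[6]=3,low[7]=?,low[8]=2); scc=(scc[0]=?,scc[1]=?,scc[2]=0,scc[3]=?,scc[4]=?,scc[5]=?,scc[6]=?,scc[7]=?,scc[8]=?)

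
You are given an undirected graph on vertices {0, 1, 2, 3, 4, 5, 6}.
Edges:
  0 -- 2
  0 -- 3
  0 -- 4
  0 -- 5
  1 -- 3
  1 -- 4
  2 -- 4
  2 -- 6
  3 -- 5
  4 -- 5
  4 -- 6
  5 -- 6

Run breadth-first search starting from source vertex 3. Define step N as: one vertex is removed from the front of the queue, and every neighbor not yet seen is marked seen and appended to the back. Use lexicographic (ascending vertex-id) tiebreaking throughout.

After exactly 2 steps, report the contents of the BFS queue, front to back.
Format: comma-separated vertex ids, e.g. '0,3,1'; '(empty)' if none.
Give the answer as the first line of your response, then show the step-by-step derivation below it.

1,5,2,4

step 1: dequeue 3; queue=[0,1,5]; order=3
step 2: dequeue 0; queue=[1,5,2,4]; order=3,0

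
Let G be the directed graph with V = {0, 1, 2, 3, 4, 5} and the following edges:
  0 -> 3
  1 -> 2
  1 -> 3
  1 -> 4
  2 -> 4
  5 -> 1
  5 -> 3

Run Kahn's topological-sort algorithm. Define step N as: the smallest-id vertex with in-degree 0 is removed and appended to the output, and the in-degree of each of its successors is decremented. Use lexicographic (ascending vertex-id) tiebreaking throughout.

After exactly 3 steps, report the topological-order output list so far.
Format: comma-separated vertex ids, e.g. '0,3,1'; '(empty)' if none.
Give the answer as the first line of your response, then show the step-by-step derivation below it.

0,5,1

step 1: output 0; order=[0]; indeg=(0,1,1,2,2,0)
step 2: output 5; order=[0,5]; indeg=(0,0,1,1,2,0)
step 3: output 1; order=[0,5,1]; indeg=(0,0,0,0,1,0)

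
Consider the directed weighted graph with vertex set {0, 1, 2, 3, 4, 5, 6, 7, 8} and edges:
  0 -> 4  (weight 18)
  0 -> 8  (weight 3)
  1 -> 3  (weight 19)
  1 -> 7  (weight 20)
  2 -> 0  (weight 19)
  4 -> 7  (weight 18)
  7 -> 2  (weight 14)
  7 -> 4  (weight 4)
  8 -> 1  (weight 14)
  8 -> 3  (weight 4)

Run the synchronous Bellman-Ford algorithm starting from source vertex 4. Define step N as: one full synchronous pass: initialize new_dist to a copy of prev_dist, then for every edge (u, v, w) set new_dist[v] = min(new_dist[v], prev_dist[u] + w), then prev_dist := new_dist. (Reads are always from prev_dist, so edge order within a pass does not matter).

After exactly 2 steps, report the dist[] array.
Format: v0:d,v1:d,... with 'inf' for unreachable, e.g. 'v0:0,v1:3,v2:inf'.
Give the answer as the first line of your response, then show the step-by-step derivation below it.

v0:inf,v1:inf,v2:32,v3:inf,v4:0,v5:inf,v6:inf,v7:18,v8:inf

step 1: dist = v0:inf,v1:inf,v2:inf,v3:inf,v4:0,v5:inf,v6:inf,v7:18,v8:inf
step 2: dist = v0:inf,v1:inf,v2:32,v3:inf,v4:0,v5:inf,v6:inf,v7:18,v8:inf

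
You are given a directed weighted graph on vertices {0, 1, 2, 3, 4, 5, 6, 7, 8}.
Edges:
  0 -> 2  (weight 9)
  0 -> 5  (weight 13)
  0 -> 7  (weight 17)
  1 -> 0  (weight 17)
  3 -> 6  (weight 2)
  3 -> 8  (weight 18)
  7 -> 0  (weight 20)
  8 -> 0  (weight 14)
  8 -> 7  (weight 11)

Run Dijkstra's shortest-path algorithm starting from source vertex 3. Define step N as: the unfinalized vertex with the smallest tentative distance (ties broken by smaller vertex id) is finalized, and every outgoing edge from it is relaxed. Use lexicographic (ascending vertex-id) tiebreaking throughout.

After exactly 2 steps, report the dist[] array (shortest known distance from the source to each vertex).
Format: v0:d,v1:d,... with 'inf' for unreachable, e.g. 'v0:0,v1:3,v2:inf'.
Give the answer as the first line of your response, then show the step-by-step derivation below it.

v0:inf,v1:inf,v2:inf,v3:0,v4:inf,v5:inf,v6:2,v7:inf,v8:18

step 1: dist = v0:inf,v1:inf,v2:inf,v3:0,v4:inf,v5:inf,v6:2,v7:inf,v8:18
step 2: dist = v0:inf,v1:inf,v2:inf,v3:0,v4:inf,v5:inf,v6:2,v7:inf,v8:18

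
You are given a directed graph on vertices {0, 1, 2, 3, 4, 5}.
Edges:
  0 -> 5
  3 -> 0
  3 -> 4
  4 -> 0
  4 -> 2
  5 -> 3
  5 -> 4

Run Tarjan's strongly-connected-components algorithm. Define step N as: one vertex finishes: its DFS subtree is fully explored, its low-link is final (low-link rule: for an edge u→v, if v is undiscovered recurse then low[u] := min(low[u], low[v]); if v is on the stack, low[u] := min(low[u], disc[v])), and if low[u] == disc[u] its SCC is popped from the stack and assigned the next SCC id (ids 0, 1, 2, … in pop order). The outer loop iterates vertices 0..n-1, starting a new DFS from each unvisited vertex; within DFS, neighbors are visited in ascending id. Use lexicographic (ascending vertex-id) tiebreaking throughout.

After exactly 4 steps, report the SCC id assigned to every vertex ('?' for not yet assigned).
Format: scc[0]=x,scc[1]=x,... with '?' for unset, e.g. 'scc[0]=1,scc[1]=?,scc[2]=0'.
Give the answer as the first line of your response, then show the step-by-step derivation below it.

scc[0]=?,scc[1]=?,scc[2]=0,scc[3]=?,scc[4]=?,scc[5]=?

step 1: low=(low[0]=0,low[1]=?,low[2]=4,low[3]=0,low[4]=0,low[5]=1); scc=(scc[0]=?,scc[1]=?,scc[2]=0,scc[3]=?,scc[4]=?,scc[5]=?)
step 2: low=(low[0]=0,low[1]=?,low[2]=4,low[3]=0,low[4]=0,low[5]=1); scc=(scc[0]=?,scc[1]=?,scc[2]=0,scc[3]=?,scc[4]=?,scc[5]=?)
step 3: low=(low[0]=0,low[1]=?,low[2]=4,low[3]=0,low[4]=0,low[5]=1); scc=(scc[0]=?,scc[1]=?,scc[2]=0,scc[3]=?,scc[4]=?,scc[5]=?)
step 4: low=(low[0]=0,low[1]=?,low[2]=4,low[3]=0,low[4]=0,low[5]=0); scc=(scc[0]=?,scc[1]=?,scc[2]=0,scc[3]=?,scc[4]=?,scc[5]=?)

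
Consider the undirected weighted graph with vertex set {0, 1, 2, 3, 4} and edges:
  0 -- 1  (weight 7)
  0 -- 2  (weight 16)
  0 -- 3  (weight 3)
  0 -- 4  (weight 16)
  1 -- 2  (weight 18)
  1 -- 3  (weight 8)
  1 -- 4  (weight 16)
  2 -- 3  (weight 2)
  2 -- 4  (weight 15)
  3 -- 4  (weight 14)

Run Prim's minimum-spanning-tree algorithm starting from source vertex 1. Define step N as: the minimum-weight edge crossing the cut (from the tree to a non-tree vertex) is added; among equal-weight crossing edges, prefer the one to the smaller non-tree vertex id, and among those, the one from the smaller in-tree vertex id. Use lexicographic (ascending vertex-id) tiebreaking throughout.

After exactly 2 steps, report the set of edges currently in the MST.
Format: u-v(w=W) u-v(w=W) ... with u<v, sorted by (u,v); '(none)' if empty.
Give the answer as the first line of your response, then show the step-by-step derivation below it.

0-1(w=7) 0-3(w=3)

step 1: add edge 0-1 (w=7); MST = {0-1(w=7)}
step 2: add edge 0-3 (w=3); MST = {0-1(w=7) 0-3(w=3)}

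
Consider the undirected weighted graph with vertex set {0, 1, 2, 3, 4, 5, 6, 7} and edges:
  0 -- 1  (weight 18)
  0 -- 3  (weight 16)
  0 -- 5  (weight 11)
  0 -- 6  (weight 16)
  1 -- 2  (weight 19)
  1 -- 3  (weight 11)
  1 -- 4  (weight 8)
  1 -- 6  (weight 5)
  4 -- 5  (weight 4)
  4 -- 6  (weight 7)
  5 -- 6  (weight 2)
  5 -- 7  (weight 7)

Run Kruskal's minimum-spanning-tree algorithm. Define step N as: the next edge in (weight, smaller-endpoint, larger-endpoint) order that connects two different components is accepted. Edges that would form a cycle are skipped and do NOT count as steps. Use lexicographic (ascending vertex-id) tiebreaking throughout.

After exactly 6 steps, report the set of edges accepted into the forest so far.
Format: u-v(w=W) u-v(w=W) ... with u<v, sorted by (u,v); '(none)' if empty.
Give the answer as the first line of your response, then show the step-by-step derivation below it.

0-5(w=11) 1-3(w=11) 1-6(w=5) 4-5(w=4) 5-6(w=2) 5-7(w=7)

step 1: add edge 5-6 (w=2); MST = {5-6(w=2)}
step 2: add edge 4-5 (w=4); MST = {4-5(w=4) 5-6(w=2)}
step 3: add edge 1-6 (w=5); MST = {1-6(w=5) 4-5(w=4) 5-6(w=2)}
step 4: add edge 5-7 (w=7); MST = {1-6(w=5) 4-5(w=4) 5-6(w=2) 5-7(w=7)}
step 5: add edge 0-5 (w=11); MST = {0-5(w=11) 1-6(w=5) 4-5(w=4) 5-6(w=2) 5-7(w=7)}
step 6: add edge 1-3 (w=11); MST = {0-5(w=11) 1-3(w=11) 1-6(w=5) 4-5(w=4) 5-6(w=2) 5-7(w=7)}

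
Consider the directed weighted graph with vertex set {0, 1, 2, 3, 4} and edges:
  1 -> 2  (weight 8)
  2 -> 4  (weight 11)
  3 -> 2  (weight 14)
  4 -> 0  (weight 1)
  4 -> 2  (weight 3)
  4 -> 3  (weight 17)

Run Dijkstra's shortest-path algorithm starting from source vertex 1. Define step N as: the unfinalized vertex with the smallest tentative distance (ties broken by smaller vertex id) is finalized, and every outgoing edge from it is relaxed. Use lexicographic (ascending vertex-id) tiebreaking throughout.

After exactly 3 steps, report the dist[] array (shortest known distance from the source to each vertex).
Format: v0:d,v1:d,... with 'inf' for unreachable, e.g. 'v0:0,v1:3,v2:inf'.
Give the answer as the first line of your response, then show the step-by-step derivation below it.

v0:20,v1:0,v2:8,v3:36,v4:19

step 1: dist = v0:inf,v1:0,v2:8,v3:inf,v4:inf
step 2: dist = v0:inf,v1:0,v2:8,v3:inf,v4:19
step 3: dist = v0:20,v1:0,v2:8,v3:36,v4:19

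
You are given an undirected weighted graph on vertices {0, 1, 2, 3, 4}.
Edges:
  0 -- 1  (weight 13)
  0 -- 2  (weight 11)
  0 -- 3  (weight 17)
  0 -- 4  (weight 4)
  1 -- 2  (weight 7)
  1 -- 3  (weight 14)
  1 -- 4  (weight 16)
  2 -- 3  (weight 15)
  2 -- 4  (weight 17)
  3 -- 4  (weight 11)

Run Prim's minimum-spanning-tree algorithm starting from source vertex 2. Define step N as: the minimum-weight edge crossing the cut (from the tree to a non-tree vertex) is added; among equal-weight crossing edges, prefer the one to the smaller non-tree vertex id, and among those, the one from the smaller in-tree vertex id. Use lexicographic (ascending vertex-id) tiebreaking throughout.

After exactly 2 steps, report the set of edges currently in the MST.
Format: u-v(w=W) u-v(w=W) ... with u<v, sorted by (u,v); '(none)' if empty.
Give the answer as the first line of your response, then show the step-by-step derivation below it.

0-2(w=11) 1-2(w=7)

step 1: add edge 1-2 (w=7); MST = {1-2(w=7)}
step 2: add edge 0-2 (w=11); MST = {0-2(w=11) 1-2(w=7)}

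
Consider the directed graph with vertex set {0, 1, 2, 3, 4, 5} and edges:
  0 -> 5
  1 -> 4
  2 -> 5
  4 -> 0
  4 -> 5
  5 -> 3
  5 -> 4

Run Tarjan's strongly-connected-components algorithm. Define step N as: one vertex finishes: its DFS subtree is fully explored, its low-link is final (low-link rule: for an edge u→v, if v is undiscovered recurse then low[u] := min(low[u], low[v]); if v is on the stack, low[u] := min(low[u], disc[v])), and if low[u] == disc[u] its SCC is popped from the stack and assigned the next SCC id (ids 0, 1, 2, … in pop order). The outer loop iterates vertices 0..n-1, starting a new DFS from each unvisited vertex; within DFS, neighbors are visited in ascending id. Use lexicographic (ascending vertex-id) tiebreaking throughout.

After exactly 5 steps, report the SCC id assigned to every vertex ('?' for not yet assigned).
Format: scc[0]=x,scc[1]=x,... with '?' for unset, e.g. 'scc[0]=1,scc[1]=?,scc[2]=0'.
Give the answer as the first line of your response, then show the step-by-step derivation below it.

scc[0]=1,scc[1]=2,scc[2]=?,scc[3]=0,scc[4]=1,scc[5]=1

step 1: low=(low[0]=0,low[1]=?,low[2]=?,low[3]=2,low[4]=?,low[5]=1); scc=(scc[0]=?,scc[1]=?,scc[2]=?,scc[3]=0,scc[4]=?,scc[5]=?)
step 2: low=(low[0]=0,low[1]=?,low[2]=?,low[3]=2,low[4]=0,low[5]=1); scc=(scc[0]=?,scc[1]=?,scc[2]=?,scc[3]=0,scc[4]=?,scc[5]=?)
step 3: low=(low[0]=0,low[1]=?,low[2]=?,low[3]=2,low[4]=0,low[5]=0); scc=(scc[0]=?,scc[1]=?,scc[2]=?,scc[3]=0,scc[4]=?,scc[5]=?)
step 4: low=(low[0]=0,low[1]=?,low[2]=?,low[3]=2,low[4]=0,low[5]=0); scc=(scc[0]=1,scc[1]=?,scc[2]=?,scc[3]=0,scc[4]=1,scc[5]=1)
step 5: low=(low[0]=0,low[1]=4,low[2]=?,low[3]=2,low[4]=0,low[5]=0); scc=(scc[0]=1,scc[1]=2,scc[2]=?,scc[3]=0,scc[4]=1,scc[5]=1)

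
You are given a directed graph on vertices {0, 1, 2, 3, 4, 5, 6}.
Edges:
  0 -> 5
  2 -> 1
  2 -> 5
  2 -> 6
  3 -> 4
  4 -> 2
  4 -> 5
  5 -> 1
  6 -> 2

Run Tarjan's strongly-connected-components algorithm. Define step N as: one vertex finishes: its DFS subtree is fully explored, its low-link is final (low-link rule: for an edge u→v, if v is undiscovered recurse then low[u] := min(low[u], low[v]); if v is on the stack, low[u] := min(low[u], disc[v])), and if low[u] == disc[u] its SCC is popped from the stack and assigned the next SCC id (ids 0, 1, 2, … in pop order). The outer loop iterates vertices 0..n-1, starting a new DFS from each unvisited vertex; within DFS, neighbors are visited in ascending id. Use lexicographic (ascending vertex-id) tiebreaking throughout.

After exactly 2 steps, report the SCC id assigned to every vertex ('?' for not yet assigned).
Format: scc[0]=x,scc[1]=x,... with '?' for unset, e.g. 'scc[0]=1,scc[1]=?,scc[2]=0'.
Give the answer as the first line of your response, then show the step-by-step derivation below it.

scc[0]=?,scc[1]=0,scc[2]=?,scc[3]=?,scc[4]=?,scc[5]=1,scc[6]=?

step 1: low=(low[0]=0,low[1]=2,low[2]=?,low[3]=?,low[4]=?,low[5]=1,low[6]=?); scc=(scc[0]=?,scc[1]=0,scc[2]=?,scc[3]=?,scc[4]=?,scc[5]=?,scc[6]=?)
step 2: low=(low[0]=0,low[1]=2,low[2]=?,low[3]=?,low[4]=?,low[5]=1,low[6]=?); scc=(scc[0]=?,scc[1]=0,scc[2]=?,scc[3]=?,scc[4]=?,scc[5]=1,scc[6]=?)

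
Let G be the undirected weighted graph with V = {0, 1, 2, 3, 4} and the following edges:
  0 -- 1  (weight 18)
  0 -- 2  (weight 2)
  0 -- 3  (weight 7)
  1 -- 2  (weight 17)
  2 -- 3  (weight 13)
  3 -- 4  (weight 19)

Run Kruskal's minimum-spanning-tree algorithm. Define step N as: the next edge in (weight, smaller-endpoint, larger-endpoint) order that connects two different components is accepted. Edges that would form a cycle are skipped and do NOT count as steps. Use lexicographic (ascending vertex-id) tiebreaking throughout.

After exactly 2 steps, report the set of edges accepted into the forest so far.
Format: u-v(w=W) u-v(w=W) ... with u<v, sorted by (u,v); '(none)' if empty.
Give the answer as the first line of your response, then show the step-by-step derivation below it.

0-2(w=2) 0-3(w=7)

step 1: add edge 0-2 (w=2); MST = {0-2(w=2)}
step 2: add edge 0-3 (w=7); MST = {0-2(w=2) 0-3(w=7)}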